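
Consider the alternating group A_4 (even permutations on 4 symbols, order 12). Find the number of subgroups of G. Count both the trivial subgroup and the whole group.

|G| = 12, so by Lagrange every subgroup order divides 12. Divisors: 1, 2, 3, 4, 6, 12.
Subgroups by order — order 1: 1; order 2: 3; order 3: 4; order 4: 1; order 6: 0; order 12: 1.
Total: 1 + 3 + 4 + 1 + 0 + 1 = 10.

10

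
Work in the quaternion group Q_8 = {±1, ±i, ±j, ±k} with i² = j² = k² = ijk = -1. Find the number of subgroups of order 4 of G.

|G| = 8 and 4 | 8, so subgroups of order 4 are possible by Lagrange.
The subgroups of order 4 are: {1, -1, i, -i}; {1, -1, j, -j}; {1, -1, k, -k}.
So G has 3 subgroups of order 4.

3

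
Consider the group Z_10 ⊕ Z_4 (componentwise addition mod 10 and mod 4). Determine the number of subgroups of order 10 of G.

3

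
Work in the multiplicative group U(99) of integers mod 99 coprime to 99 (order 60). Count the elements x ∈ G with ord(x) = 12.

No element of G has order 12 (even though 12 | 60).

0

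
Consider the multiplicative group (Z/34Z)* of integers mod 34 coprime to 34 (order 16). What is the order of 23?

16

Compute successive powers of 23 mod 34: 23, 19, 29, 21, 7, 25, 31, 33, …; 23^16 ≡ 1 (mod 34).
So |⟨23⟩| = 16.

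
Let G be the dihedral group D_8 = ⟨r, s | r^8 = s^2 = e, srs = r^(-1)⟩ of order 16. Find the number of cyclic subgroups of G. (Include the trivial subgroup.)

Group the elements of G by the cyclic subgroup they generate; each cyclic subgroup of order d accounts for φ(d) elements.
Cyclic subgroups by order — order 1: 1; order 2: 9; order 4: 1; order 8: 1.
Total: 12.

12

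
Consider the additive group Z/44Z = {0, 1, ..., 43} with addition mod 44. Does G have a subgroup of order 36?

No

36 does not divide |G| = 44, so by Lagrange no subgroup of order 36 exists.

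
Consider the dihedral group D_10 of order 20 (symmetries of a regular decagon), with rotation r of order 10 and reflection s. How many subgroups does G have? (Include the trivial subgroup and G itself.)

22

|G| = 20, so by Lagrange every subgroup order divides 20. Divisors: 1, 2, 4, 5, 10, 20.
Subgroups by order — order 1: 1; order 2: 11; order 4: 5; order 5: 1; order 10: 3; order 20: 1.
Total: 1 + 11 + 5 + 1 + 3 + 1 = 22.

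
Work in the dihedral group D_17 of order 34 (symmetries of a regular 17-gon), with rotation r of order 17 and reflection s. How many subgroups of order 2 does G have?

|G| = 34 and 2 | 34, so subgroups of order 2 are possible by Lagrange.
The subgroups of order 2 are: {e, r^10s}; {e, r^11s}; {e, r^12s}; {e, r^13s}; … (17 in all).
So G has 17 subgroups of order 2.

17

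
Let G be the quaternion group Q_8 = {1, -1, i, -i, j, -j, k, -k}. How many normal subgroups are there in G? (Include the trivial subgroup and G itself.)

6

G has 6 subgroups. Checking conjugation-invariance by order — order 1: 1/1 normal; order 2: 1/1 normal; order 4: 3/3 normal; order 8: 1/1 normal.
Total normal subgroups: 6.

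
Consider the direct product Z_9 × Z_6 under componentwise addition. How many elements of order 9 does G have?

18

An element (a,b) has order lcm(ord(a), ord(b)); count pairs with lcm equal to 9.
Enumerating gives 18 such elements.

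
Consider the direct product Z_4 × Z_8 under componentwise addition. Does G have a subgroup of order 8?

8 | 32. A subgroup of order 8 is {(0,0), (0,1), (0,2), (0,3), (0,4), (0,5), (0,6), (0,7)}.

Yes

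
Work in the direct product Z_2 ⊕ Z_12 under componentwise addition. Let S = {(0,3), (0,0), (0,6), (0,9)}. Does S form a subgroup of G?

Yes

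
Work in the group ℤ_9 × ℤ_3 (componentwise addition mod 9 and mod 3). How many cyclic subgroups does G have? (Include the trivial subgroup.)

A cyclic subgroup of order d is generated by each of its φ(d) elements of order d, so the cyclic subgroups of order d number (#elements of order d)/φ(d).
Cyclic subgroups by order — order 1: 1; order 3: 4; order 9: 3.
Total: 8.

8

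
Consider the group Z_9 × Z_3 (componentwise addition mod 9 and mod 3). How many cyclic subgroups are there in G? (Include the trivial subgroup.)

Group the elements of G by the cyclic subgroup they generate; each cyclic subgroup of order d accounts for φ(d) elements.
Cyclic subgroups by order — order 1: 1; order 3: 4; order 9: 3.
Total: 8.

8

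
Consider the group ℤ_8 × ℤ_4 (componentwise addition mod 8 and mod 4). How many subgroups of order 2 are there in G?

3

|G| = 32 and 2 | 32, so subgroups of order 2 are possible by Lagrange.
The subgroups of order 2 are: {(0,0), (0,2)}; {(0,0), (4,0)}; {(0,0), (4,2)}.
So G has 3 subgroups of order 2.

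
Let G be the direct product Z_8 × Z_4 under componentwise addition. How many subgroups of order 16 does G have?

3

|G| = 32 and 16 | 32, so subgroups of order 16 are possible by Lagrange.
The subgroups of order 16 are: {(0,0), (0,1), (0,2), (0,3), (2,0), (2,1), (2,2), (2,3), (4,0), (4,1), (4,2), (4,3), (6,0), (6,1), (6,2), (6,3)}; {(0,0), (0,2), (1,0), (1,2), (2,0), (2,2), (3,0), (3,2), (4,0), (4,2), (5,0), (5,2), (6,0), (6,2), (7,0), (7,2)}; {(0,0), (0,2), (1,1), (1,3), (2,0), (2,2), (3,1), (3,3), (4,0), (4,2), (5,1), (5,3), (6,0), (6,2), (7,1), (7,3)}.
So G has 3 subgroups of order 16.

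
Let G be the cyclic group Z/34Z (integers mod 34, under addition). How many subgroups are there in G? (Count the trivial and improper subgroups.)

4

A cyclic group of order 34 has exactly one subgroup for each divisor of 34.
Divisors of 34: 1, 2, 17, 34.
So Z/34Z has 4 subgroups.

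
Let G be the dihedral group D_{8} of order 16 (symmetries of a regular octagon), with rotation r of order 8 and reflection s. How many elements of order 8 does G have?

4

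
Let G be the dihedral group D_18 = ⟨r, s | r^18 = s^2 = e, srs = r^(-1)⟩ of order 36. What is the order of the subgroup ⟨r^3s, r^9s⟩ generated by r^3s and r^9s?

|⟨r^3s⟩| = 2 and |⟨r^9s⟩| = 2, so |H| is a multiple of lcm(2, 2) = 2 and divides |G| = 36.
Closing under the operation: H = {e, r^6, r^12, r^3s, r^9s, r^15s}, so |H| = 6.

6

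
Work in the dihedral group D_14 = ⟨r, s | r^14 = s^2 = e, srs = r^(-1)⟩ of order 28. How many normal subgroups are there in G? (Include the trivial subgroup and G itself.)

7

G has 28 subgroups. Checking conjugation-invariance by order — order 1: 1/1 normal; order 2: 1/15 normal; order 4: 0/7 normal; order 7: 1/1 normal; order 14: 3/3 normal; order 28: 1/1 normal.
Total normal subgroups: 7.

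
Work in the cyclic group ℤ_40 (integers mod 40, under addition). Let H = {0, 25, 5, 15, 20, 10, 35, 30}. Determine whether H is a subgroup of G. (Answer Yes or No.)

Yes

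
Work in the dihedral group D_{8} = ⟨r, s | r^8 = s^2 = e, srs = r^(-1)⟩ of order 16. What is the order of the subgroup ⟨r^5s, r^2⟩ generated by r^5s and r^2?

8

|⟨r^5s⟩| = 2 and |⟨r^2⟩| = 4, so |H| is a multiple of lcm(2, 4) = 4 and divides |G| = 16.
Closing under the operation: H = {e, r^2, r^4, r^6, rs, r^3s, r^5s, r^7s}, so |H| = 8.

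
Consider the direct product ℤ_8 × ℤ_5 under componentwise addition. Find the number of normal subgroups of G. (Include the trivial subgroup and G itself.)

G is abelian, so every subgroup is normal.
G has 8 subgroups in total, hence 8 normal subgroups.

8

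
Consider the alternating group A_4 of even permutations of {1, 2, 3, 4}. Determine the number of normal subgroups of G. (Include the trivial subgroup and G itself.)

G has 10 subgroups. Checking conjugation-invariance by order — order 1: 1/1 normal; order 2: 0/3 normal; order 3: 0/4 normal; order 4: 1/1 normal; order 12: 1/1 normal.
Total normal subgroups: 3.

3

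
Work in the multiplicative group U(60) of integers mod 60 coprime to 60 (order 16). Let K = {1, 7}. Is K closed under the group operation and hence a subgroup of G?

7 ∈ K but its inverse 43 ∉ K, so K is not a subgroup.

No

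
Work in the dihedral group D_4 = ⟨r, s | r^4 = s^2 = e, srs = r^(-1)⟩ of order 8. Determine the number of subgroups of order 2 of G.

5

|G| = 8 and 2 | 8, so subgroups of order 2 are possible by Lagrange.
The subgroups of order 2 are: {e, r^2}; {e, r^2s}; {e, r^3s}; {e, rs}; … (5 in all).
So G has 5 subgroups of order 2.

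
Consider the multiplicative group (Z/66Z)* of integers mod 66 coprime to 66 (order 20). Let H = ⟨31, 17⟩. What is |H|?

|⟨31⟩| = 5 and |⟨17⟩| = 10, so |H| is a multiple of lcm(5, 10) = 10 and divides |G| = 20.
Closing under the operation: H = {1, 17, 25, 29, 31, 35, 37, 41, 49, 65}, so |H| = 10.

10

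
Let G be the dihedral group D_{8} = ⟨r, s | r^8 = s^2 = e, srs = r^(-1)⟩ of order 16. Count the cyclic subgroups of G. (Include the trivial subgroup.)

Each element a generates a cyclic subgroup ⟨a⟩; distinct elements may generate the same one (a cyclic group of order d has φ(d) generators).
Cyclic subgroups by order — order 1: 1; order 2: 9; order 4: 1; order 8: 1.
Total: 12.

12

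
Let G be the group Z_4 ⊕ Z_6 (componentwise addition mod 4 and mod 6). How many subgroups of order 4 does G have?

3

|G| = 24 and 4 | 24, so subgroups of order 4 are possible by Lagrange.
The subgroups of order 4 are: {(0,0), (0,3), (2,0), (2,3)}; {(0,0), (1,0), (2,0), (3,0)}; {(0,0), (1,3), (2,0), (3,3)}.
So G has 3 subgroups of order 4.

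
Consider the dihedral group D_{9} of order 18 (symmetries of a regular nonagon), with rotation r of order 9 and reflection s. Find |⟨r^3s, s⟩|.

6

|⟨r^3s⟩| = 2 and |⟨s⟩| = 2, so |H| is a multiple of lcm(2, 2) = 2 and divides |G| = 18.
Closing under the operation: H = {e, r^3, r^6, s, r^3s, r^6s}, so |H| = 6.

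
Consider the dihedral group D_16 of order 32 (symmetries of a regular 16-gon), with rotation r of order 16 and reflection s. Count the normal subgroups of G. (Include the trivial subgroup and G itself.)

G has 36 subgroups. Checking conjugation-invariance by order — order 1: 1/1 normal; order 2: 1/17 normal; order 4: 1/9 normal; order 8: 1/5 normal; order 16: 3/3 normal; order 32: 1/1 normal.
Total normal subgroups: 8.

8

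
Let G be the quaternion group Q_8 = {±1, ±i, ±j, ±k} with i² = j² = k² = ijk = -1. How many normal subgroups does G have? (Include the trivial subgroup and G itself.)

6

G has 6 subgroups. Checking conjugation-invariance by order — order 1: 1/1 normal; order 2: 1/1 normal; order 4: 3/3 normal; order 8: 1/1 normal.
Total normal subgroups: 6.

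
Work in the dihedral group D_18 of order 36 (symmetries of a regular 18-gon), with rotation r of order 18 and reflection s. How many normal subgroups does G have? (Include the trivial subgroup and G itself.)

G has 45 subgroups. Checking conjugation-invariance by order — order 1: 1/1 normal; order 2: 1/19 normal; order 3: 1/1 normal; order 4: 0/9 normal; order 6: 1/7 normal; order 9: 1/1 normal; order 12: 0/3 normal; order 18: 3/3 normal; order 36: 1/1 normal.
Total normal subgroups: 9.

9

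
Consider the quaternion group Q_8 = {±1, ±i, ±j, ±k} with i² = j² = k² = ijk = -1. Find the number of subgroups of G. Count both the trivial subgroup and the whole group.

6

|G| = 8, so by Lagrange every subgroup order divides 8. Divisors: 1, 2, 4, 8.
Subgroups by order — order 1: 1; order 2: 1; order 4: 3; order 8: 1.
Total: 1 + 1 + 3 + 1 = 6.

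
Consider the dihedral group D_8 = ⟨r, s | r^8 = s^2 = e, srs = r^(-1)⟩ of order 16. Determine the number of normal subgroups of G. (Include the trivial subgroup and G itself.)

7

G has 19 subgroups. Checking conjugation-invariance by order — order 1: 1/1 normal; order 2: 1/9 normal; order 4: 1/5 normal; order 8: 3/3 normal; order 16: 1/1 normal.
Total normal subgroups: 7.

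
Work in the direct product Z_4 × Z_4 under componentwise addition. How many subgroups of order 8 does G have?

3

|G| = 16 and 8 | 16, so subgroups of order 8 are possible by Lagrange.
The subgroups of order 8 are: {(0,0), (0,1), (0,2), (0,3), (2,0), (2,1), (2,2), (2,3)}; {(0,0), (0,2), (1,0), (1,2), (2,0), (2,2), (3,0), (3,2)}; {(0,0), (0,2), (1,1), (1,3), (2,0), (2,2), (3,1), (3,3)}.
So G has 3 subgroups of order 8.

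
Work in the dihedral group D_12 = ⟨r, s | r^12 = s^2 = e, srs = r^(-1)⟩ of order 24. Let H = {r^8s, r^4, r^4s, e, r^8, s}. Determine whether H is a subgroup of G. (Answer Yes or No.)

|H| = 6 divides |G| = 24, consistent with Lagrange.
H contains the identity, every element's inverse is in H, and H is closed under ·: it is a subgroup.

Yes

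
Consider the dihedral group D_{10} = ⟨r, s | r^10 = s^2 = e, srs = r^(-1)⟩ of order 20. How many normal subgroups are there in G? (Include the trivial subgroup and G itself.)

G has 22 subgroups. Checking conjugation-invariance by order — order 1: 1/1 normal; order 2: 1/11 normal; order 4: 0/5 normal; order 5: 1/1 normal; order 10: 3/3 normal; order 20: 1/1 normal.
Total normal subgroups: 7.

7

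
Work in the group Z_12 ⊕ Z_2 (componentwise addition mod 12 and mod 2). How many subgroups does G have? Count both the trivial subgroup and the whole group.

|G| = 24, so by Lagrange every subgroup order divides 24. Divisors: 1, 2, 3, 4, 6, 8, 12, 24.
Subgroups by order — order 1: 1; order 2: 3; order 3: 1; order 4: 3; order 6: 3; order 8: 1; order 12: 3; order 24: 1.
Total: 1 + 3 + 1 + 3 + 3 + 1 + 3 + 1 = 16.

16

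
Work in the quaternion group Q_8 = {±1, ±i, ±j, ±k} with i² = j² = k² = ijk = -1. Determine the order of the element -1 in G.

Computing powers of -1: the smallest k with (-1)^k = e is k = 2.

2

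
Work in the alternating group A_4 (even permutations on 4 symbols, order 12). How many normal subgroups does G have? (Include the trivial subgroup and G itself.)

G has 10 subgroups. Checking conjugation-invariance by order — order 1: 1/1 normal; order 2: 0/3 normal; order 3: 0/4 normal; order 4: 1/1 normal; order 12: 1/1 normal.
Total normal subgroups: 3.

3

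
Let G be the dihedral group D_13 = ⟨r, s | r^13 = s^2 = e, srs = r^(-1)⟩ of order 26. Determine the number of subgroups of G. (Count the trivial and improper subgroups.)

16

|G| = 26, so by Lagrange every subgroup order divides 26. Divisors: 1, 2, 13, 26.
Subgroups by order — order 1: 1; order 2: 13; order 13: 1; order 26: 1.
Total: 1 + 13 + 1 + 1 = 16.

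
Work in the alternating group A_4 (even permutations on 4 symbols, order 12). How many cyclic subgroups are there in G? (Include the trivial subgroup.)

8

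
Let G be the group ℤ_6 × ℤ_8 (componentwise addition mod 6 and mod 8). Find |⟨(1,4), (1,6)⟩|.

|⟨(1,4)⟩| = 6 and |⟨(1,6)⟩| = 12, so |H| is a multiple of lcm(6, 12) = 12 and divides |G| = 48.
Closing under the operation: H = {(0,0), (0,2), (0,4), (0,6), (1,0), (1,2), (1,4), (1,6), (2,0), (2,2), (2,4), (2,6), (3,0), (3,2), (3,4), (3,6), (4,0), (4,2), (4,4), (4,6), (5,0), (5,2), (5,4), (5,6)}, so |H| = 24.

24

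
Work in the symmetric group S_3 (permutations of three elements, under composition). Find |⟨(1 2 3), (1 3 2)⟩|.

3

|⟨(1 2 3)⟩| = 3 and |⟨(1 3 2)⟩| = 3, so |H| is a multiple of lcm(3, 3) = 3 and divides |G| = 6.
Closing under the operation: H = {e, (1 2 3), (1 3 2)}, so |H| = 3.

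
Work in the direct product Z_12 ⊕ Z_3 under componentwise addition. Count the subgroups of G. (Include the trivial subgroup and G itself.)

18

|G| = 36, so by Lagrange every subgroup order divides 36. Divisors: 1, 2, 3, 4, 6, 9, 12, 18, 36.
Subgroups by order — order 1: 1; order 2: 1; order 3: 4; order 4: 1; order 6: 4; order 9: 1; order 12: 4; order 18: 1; order 36: 1.
Total: 1 + 1 + 4 + 1 + 4 + 1 + 4 + 1 + 1 = 18.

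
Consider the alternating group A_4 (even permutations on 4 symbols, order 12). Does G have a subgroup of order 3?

Yes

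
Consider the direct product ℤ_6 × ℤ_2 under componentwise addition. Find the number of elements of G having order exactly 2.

An element (a,b) has order lcm(ord(a), ord(b)); count pairs with lcm equal to 2.
Enumerating gives 3 such elements.

3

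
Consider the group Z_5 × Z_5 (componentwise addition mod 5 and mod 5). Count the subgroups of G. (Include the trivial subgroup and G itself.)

8

|G| = 25, so by Lagrange every subgroup order divides 25. Divisors: 1, 5, 25.
Subgroups by order — order 1: 1; order 5: 6; order 25: 1.
Total: 1 + 6 + 1 = 8.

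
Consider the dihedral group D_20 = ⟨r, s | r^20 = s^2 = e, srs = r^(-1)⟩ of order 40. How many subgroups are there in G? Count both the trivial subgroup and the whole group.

48

|G| = 40, so by Lagrange every subgroup order divides 40. Divisors: 1, 2, 4, 5, 8, 10, 20, 40.
Subgroups by order — order 1: 1; order 2: 21; order 4: 11; order 5: 1; order 8: 5; order 10: 5; order 20: 3; order 40: 1.
Total: 1 + 21 + 11 + 1 + 5 + 5 + 3 + 1 = 48.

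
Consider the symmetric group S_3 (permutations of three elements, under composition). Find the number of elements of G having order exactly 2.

The elements of order 2 are: (2 3), (1 2), (1 3).
That's 3.

3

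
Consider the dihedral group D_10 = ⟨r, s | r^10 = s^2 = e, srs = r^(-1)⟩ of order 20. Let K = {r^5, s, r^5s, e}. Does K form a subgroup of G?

Yes

|K| = 4 divides |G| = 20, consistent with Lagrange.
K contains the identity, every element's inverse is in K, and K is closed under ·: it is a subgroup.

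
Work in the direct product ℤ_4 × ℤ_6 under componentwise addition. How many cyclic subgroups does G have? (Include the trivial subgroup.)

12

Each element a generates a cyclic subgroup ⟨a⟩; distinct elements may generate the same one (a cyclic group of order d has φ(d) generators).
Cyclic subgroups by order — order 1: 1; order 2: 3; order 3: 1; order 4: 2; order 6: 3; order 12: 2.
Total: 12.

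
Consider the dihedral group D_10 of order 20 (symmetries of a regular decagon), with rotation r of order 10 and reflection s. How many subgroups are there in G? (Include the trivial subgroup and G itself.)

|G| = 20, so by Lagrange every subgroup order divides 20. Divisors: 1, 2, 4, 5, 10, 20.
Subgroups by order — order 1: 1; order 2: 11; order 4: 5; order 5: 1; order 10: 3; order 20: 1.
Total: 1 + 11 + 5 + 1 + 3 + 1 = 22.

22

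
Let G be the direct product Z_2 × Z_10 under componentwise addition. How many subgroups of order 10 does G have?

3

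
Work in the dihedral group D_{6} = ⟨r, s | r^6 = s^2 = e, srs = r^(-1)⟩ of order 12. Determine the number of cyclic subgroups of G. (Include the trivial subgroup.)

10

Group the elements of G by the cyclic subgroup they generate; each cyclic subgroup of order d accounts for φ(d) elements.
Cyclic subgroups by order — order 1: 1; order 2: 7; order 3: 1; order 6: 1.
Total: 10.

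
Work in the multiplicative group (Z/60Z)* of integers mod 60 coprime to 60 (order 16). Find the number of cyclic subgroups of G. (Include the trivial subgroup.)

12

Group the elements of G by the cyclic subgroup they generate; each cyclic subgroup of order d accounts for φ(d) elements.
Cyclic subgroups by order — order 1: 1; order 2: 7; order 4: 4.
Total: 12.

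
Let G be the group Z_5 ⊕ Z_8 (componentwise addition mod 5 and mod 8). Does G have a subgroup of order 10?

10 | 40. A subgroup of order 10 is {(0,0), (0,4), (1,0), (1,4), (2,0), (2,4), (3,0), (3,4), (4,0), (4,4)}.

Yes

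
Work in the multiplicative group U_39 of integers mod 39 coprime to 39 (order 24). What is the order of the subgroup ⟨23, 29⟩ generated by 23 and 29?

12

|⟨23⟩| = 6 and |⟨29⟩| = 6, so |H| is a multiple of lcm(6, 6) = 6 and divides |G| = 24.
Closing under the operation: H = {1, 4, 10, 14, 16, 17, 22, 23, 25, 29, 35, 38}, so |H| = 12.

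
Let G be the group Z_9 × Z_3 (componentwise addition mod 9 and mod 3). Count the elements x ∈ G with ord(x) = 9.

An element (a,b) has order lcm(ord(a), ord(b)); count pairs with lcm equal to 9.
Enumerating gives 18 such elements.

18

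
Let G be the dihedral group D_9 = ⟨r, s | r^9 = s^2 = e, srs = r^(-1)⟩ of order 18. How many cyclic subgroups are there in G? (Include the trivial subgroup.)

12

Each element a generates a cyclic subgroup ⟨a⟩; distinct elements may generate the same one (a cyclic group of order d has φ(d) generators).
Cyclic subgroups by order — order 1: 1; order 2: 9; order 3: 1; order 9: 1.
Total: 12.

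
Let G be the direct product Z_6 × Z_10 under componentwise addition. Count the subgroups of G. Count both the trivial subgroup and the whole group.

20

|G| = 60, so by Lagrange every subgroup order divides 60. Divisors: 1, 2, 3, 4, 5, 6, 10, 12, 15, 20, 30, 60.
Subgroups by order — order 1: 1; order 2: 3; order 3: 1; order 4: 1; order 5: 1; order 6: 3; order 10: 3; order 12: 1; order 15: 1; order 20: 1; order 30: 3; order 60: 1.
Total: 1 + 3 + 1 + 1 + 1 + 3 + 3 + 1 + 1 + 1 + 3 + 1 = 20.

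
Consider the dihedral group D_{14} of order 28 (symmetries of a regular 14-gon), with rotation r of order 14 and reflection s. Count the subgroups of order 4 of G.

|G| = 28 and 4 | 28, so subgroups of order 4 are possible by Lagrange.
The subgroups of order 4 are: {e, r^7, r^3s, r^10s}; {e, r^7, r^4s, r^11s}; {e, r^7, r^5s, r^12s}; {e, r^7, r^6s, r^13s}; … (7 in all).
So G has 7 subgroups of order 4.

7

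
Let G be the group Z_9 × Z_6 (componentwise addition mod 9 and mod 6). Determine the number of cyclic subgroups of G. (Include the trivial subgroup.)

16

Group the elements of G by the cyclic subgroup they generate; each cyclic subgroup of order d accounts for φ(d) elements.
Cyclic subgroups by order — order 1: 1; order 2: 1; order 3: 4; order 6: 4; order 9: 3; order 18: 3.
Total: 16.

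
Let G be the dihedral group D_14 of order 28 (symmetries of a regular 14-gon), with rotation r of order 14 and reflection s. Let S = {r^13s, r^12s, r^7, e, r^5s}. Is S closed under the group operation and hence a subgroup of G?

|S| = 5 does not divide |G| = 28, so by Lagrange S is not a subgroup.

No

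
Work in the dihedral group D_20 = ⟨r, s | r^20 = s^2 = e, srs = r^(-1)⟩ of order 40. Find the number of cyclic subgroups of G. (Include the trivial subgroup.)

26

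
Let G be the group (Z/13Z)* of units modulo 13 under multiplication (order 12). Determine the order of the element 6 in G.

12

Compute successive powers of 6 mod 13: 6, 10, 8, 9, 2, 12, 7, 3, …; 6^12 ≡ 1 (mod 13).
So |⟨6⟩| = 12.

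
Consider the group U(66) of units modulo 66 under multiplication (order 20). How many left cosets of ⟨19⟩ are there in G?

|⟨19⟩| = 10 and |G| = 20.
By Lagrange, [G : H] = |G|/|H| = 20/10 = 2.

2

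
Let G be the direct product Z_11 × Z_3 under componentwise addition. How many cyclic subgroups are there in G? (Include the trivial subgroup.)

4

Each element a generates a cyclic subgroup ⟨a⟩; distinct elements may generate the same one (a cyclic group of order d has φ(d) generators).
Cyclic subgroups by order — order 1: 1; order 3: 1; order 11: 1; order 33: 1.
Total: 4.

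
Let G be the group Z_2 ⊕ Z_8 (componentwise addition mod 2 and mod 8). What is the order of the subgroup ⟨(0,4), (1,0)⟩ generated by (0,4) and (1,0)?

4

|⟨(0,4)⟩| = 2 and |⟨(1,0)⟩| = 2, so |H| is a multiple of lcm(2, 2) = 2 and divides |G| = 16.
Closing under the operation: H = {(0,0), (0,4), (1,0), (1,4)}, so |H| = 4.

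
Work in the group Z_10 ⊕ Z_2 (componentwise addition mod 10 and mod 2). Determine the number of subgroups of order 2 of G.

3

|G| = 20 and 2 | 20, so subgroups of order 2 are possible by Lagrange.
The subgroups of order 2 are: {(0,0), (0,1)}; {(0,0), (5,0)}; {(0,0), (5,1)}.
So G has 3 subgroups of order 2.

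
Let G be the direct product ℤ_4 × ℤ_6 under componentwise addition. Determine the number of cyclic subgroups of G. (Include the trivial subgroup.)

Each element a generates a cyclic subgroup ⟨a⟩; distinct elements may generate the same one (a cyclic group of order d has φ(d) generators).
Cyclic subgroups by order — order 1: 1; order 2: 3; order 3: 1; order 4: 2; order 6: 3; order 12: 2.
Total: 12.

12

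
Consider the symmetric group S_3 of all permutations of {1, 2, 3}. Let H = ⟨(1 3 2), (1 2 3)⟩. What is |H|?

3

|⟨(1 3 2)⟩| = 3 and |⟨(1 2 3)⟩| = 3, so |H| is a multiple of lcm(3, 3) = 3 and divides |G| = 6.
Closing under the operation: H = {e, (1 2 3), (1 3 2)}, so |H| = 3.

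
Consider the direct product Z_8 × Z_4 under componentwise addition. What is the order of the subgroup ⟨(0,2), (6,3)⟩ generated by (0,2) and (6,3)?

8

|⟨(0,2)⟩| = 2 and |⟨(6,3)⟩| = 4, so |H| is a multiple of lcm(2, 4) = 4 and divides |G| = 32.
Closing under the operation: H = {(0,0), (0,2), (2,1), (2,3), (4,0), (4,2), (6,1), (6,3)}, so |H| = 8.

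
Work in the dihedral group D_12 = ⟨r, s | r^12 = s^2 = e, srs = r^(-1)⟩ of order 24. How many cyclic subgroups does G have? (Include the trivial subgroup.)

Group the elements of G by the cyclic subgroup they generate; each cyclic subgroup of order d accounts for φ(d) elements.
Cyclic subgroups by order — order 1: 1; order 2: 13; order 3: 1; order 4: 1; order 6: 1; order 12: 1.
Total: 18.

18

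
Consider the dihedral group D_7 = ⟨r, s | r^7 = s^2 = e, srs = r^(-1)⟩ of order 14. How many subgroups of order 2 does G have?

7

|G| = 14 and 2 | 14, so subgroups of order 2 are possible by Lagrange.
The subgroups of order 2 are: {e, r^2s}; {e, r^3s}; {e, r^4s}; {e, r^5s}; … (7 in all).
So G has 7 subgroups of order 2.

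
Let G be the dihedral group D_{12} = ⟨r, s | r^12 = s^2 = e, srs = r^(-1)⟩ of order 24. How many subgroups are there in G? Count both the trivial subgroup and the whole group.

|G| = 24, so by Lagrange every subgroup order divides 24. Divisors: 1, 2, 3, 4, 6, 8, 12, 24.
Subgroups by order — order 1: 1; order 2: 13; order 3: 1; order 4: 7; order 6: 5; order 8: 3; order 12: 3; order 24: 1.
Total: 1 + 13 + 1 + 7 + 5 + 3 + 3 + 1 = 34.

34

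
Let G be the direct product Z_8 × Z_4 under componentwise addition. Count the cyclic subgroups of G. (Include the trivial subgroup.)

Each element a generates a cyclic subgroup ⟨a⟩; distinct elements may generate the same one (a cyclic group of order d has φ(d) generators).
Cyclic subgroups by order — order 1: 1; order 2: 3; order 4: 6; order 8: 4.
Total: 14.

14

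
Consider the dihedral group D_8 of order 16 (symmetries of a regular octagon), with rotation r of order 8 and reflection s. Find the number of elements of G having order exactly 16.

0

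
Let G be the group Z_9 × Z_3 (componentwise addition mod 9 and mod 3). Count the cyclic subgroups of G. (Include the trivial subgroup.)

8

Group the elements of G by the cyclic subgroup they generate; each cyclic subgroup of order d accounts for φ(d) elements.
Cyclic subgroups by order — order 1: 1; order 3: 4; order 9: 3.
Total: 8.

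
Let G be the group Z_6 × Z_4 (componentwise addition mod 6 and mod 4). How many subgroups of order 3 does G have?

|G| = 24 and 3 | 24, so subgroups of order 3 are possible by Lagrange.
The subgroups of order 3 are: {(0,0), (2,0), (4,0)}.
So G has 1 subgroup of order 3.

1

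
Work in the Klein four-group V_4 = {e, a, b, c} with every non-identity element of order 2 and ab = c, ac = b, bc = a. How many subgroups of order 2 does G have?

3

|G| = 4 and 2 | 4, so subgroups of order 2 are possible by Lagrange.
The subgroups of order 2 are: {e, a}; {e, b}; {e, c}.
So G has 3 subgroups of order 2.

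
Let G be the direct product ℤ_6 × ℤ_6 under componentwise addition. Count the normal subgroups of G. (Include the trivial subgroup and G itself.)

G is abelian, so every subgroup is normal.
G has 30 subgroups in total, hence 30 normal subgroups.

30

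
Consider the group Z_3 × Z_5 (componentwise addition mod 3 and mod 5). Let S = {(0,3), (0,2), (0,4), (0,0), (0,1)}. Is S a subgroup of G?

Yes

|S| = 5 divides |G| = 15, consistent with Lagrange.
S contains the identity, every element's inverse is in S, and S is closed under +: it is a subgroup.
In fact S = ⟨(0,1)⟩.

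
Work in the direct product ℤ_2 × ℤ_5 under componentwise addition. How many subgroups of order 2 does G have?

1

|G| = 10 and 2 | 10, so subgroups of order 2 are possible by Lagrange.
The subgroups of order 2 are: {(0,0), (1,0)}.
So G has 1 subgroup of order 2.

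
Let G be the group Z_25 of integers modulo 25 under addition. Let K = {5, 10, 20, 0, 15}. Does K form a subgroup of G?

Yes

|K| = 5 divides |G| = 25, consistent with Lagrange.
K contains the identity, every element's inverse is in K, and K is closed under +: it is a subgroup.
In fact K = ⟨20⟩.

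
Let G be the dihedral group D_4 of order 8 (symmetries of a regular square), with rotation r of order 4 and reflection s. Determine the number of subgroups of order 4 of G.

3

|G| = 8 and 4 | 8, so subgroups of order 4 are possible by Lagrange.
The subgroups of order 4 are: {e, r, r^2, r^3}; {e, r^2, s, r^2s}; {e, r^2, rs, r^3s}.
So G has 3 subgroups of order 4.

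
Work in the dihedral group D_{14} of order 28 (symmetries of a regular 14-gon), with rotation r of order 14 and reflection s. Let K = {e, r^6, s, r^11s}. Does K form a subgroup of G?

No

r^6 ∈ K but its inverse r^8 ∉ K, so K is not a subgroup.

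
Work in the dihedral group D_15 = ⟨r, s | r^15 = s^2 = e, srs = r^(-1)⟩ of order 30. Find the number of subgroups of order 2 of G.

|G| = 30 and 2 | 30, so subgroups of order 2 are possible by Lagrange.
The subgroups of order 2 are: {e, r^10s}; {e, r^11s}; {e, r^12s}; {e, r^13s}; … (15 in all).
So G has 15 subgroups of order 2.

15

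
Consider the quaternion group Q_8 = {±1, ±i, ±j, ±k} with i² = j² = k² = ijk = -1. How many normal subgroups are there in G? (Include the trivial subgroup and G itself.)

6

G has 6 subgroups. Checking conjugation-invariance by order — order 1: 1/1 normal; order 2: 1/1 normal; order 4: 3/3 normal; order 8: 1/1 normal.
Total normal subgroups: 6.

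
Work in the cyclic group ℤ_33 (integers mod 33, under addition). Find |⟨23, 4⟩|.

33

|⟨23⟩| = 33 and |⟨4⟩| = 33, so |H| is a multiple of lcm(33, 33) = 33 and divides |G| = 33.
Closing {23, 4} under the group operation gives all of G, so |H| = 33.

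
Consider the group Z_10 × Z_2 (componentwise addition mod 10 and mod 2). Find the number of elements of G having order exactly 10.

An element (a,b) has order lcm(ord(a), ord(b)); count pairs with lcm equal to 10.
Enumerating gives 12 such elements.

12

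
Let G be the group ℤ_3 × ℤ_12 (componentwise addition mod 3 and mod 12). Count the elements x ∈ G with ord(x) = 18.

An element (a,b) has order lcm(ord(a), ord(b)); count pairs with lcm equal to 18.
Enumerating gives 0 such elements.

0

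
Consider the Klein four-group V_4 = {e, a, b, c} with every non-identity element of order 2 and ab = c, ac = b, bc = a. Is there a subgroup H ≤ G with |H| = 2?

Yes

2 | 4. A subgroup of order 2 is {e, a}.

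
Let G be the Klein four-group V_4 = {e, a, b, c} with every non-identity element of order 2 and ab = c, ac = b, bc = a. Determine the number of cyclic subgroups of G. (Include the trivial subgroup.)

4

Each element a generates a cyclic subgroup ⟨a⟩; distinct elements may generate the same one (a cyclic group of order d has φ(d) generators).
Cyclic subgroups by order — order 1: 1; order 2: 3.
Total: 4.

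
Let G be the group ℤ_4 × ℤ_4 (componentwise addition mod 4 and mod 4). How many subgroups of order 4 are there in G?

7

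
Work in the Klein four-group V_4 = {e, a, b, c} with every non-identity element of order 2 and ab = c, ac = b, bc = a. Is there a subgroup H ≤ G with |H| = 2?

Yes

2 | 4. A subgroup of order 2 is {e, a}.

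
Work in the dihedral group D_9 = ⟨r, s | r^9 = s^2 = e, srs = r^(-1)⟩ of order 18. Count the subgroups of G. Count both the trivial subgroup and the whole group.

16

|G| = 18, so by Lagrange every subgroup order divides 18. Divisors: 1, 2, 3, 6, 9, 18.
Subgroups by order — order 1: 1; order 2: 9; order 3: 1; order 6: 3; order 9: 1; order 18: 1.
Total: 1 + 9 + 1 + 3 + 1 + 1 = 16.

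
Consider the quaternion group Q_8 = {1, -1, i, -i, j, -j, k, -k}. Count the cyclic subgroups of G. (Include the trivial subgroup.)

5

Each element a generates a cyclic subgroup ⟨a⟩; distinct elements may generate the same one (a cyclic group of order d has φ(d) generators).
Cyclic subgroups by order — order 1: 1; order 2: 1; order 4: 3.
Total: 5.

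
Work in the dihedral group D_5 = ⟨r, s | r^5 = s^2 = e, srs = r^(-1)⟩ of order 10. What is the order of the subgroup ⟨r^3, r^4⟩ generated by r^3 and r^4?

5

|⟨r^3⟩| = 5 and |⟨r^4⟩| = 5, so |H| is a multiple of lcm(5, 5) = 5 and divides |G| = 10.
Closing under the operation: H = {e, r, r^2, r^3, r^4}, so |H| = 5.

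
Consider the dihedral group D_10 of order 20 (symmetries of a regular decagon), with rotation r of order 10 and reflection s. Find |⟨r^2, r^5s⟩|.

10

|⟨r^2⟩| = 5 and |⟨r^5s⟩| = 2, so |H| is a multiple of lcm(5, 2) = 10 and divides |G| = 20.
Closing under the operation: H = {e, r^2, r^4, r^6, r^8, rs, r^3s, r^5s, r^7s, r^9s}, so |H| = 10.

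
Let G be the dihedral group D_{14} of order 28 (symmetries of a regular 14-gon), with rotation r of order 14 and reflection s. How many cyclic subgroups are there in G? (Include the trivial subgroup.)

18

A cyclic subgroup of order d is generated by each of its φ(d) elements of order d, so the cyclic subgroups of order d number (#elements of order d)/φ(d).
Cyclic subgroups by order — order 1: 1; order 2: 15; order 7: 1; order 14: 1.
Total: 18.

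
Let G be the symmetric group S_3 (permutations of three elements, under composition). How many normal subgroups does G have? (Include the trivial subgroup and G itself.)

3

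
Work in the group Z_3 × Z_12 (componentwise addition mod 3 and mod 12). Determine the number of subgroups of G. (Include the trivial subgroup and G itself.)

18

|G| = 36, so by Lagrange every subgroup order divides 36. Divisors: 1, 2, 3, 4, 6, 9, 12, 18, 36.
Subgroups by order — order 1: 1; order 2: 1; order 3: 4; order 4: 1; order 6: 4; order 9: 1; order 12: 4; order 18: 1; order 36: 1.
Total: 1 + 1 + 4 + 1 + 4 + 1 + 4 + 1 + 1 = 18.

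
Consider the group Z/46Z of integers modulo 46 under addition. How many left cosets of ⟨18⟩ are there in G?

2

|⟨18⟩| = 23 and |G| = 46.
By Lagrange, [G : H] = |G|/|H| = 46/23 = 2.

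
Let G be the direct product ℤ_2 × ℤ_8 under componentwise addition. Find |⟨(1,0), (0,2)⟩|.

8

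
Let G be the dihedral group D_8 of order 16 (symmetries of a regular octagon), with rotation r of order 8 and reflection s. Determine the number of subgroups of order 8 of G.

3

|G| = 16 and 8 | 16, so subgroups of order 8 are possible by Lagrange.
The subgroups of order 8 are: {e, r, r^2, r^3, r^4, r^5, r^6, r^7}; {e, r^2, r^4, r^6, s, r^2s, r^4s, r^6s}; {e, r^2, r^4, r^6, rs, r^3s, r^5s, r^7s}.
So G has 3 subgroups of order 8.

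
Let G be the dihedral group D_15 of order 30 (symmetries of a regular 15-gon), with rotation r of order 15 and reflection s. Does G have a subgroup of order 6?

Yes

6 | 30. A subgroup of order 6 is {e, r^5, r^10, s, r^5s, r^10s}.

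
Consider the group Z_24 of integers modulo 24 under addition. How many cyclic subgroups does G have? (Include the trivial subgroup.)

8

Group the elements of G by the cyclic subgroup they generate; each cyclic subgroup of order d accounts for φ(d) elements.
Cyclic subgroups by order — order 1: 1; order 2: 1; order 3: 1; order 4: 1; order 6: 1; order 8: 1; order 12: 1; order 24: 1.
Total: 8.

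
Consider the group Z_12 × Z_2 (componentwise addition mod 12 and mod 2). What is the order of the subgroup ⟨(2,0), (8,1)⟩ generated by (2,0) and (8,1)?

|⟨(2,0)⟩| = 6 and |⟨(8,1)⟩| = 6, so |H| is a multiple of lcm(6, 6) = 6 and divides |G| = 24.
Closing under the operation: H = {(0,0), (0,1), (2,0), (2,1), (4,0), (4,1), (6,0), (6,1), (8,0), (8,1), (10,0), (10,1)}, so |H| = 12.

12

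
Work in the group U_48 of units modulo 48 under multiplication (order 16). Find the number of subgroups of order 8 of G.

|G| = 16 and 8 | 16, so subgroups of order 8 are possible by Lagrange.
The subgroups of order 8 are: {1, 11, 13, 23, 25, 35, 37, 47}; {1, 11, 17, 19, 25, 35, 41, 43}; {1, 5, 7, 11, 25, 29, 31, 35}; {1, 5, 13, 17, 25, 29, 37, 41}; … (7 in all).
So G has 7 subgroups of order 8.

7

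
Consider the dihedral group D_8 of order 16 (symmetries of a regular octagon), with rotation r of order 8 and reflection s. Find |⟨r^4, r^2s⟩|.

|⟨r^4⟩| = 2 and |⟨r^2s⟩| = 2, so |H| is a multiple of lcm(2, 2) = 2 and divides |G| = 16.
Closing under the operation: H = {e, r^4, r^2s, r^6s}, so |H| = 4.

4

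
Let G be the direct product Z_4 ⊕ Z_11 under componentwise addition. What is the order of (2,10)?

22

The order of (2,10) in Z_4 × Z_11 is lcm(ord(2) in Z_4, ord(10) in Z_11).
ord(2) = 2 and ord(10) = 11, so |⟨(2,10)⟩| = lcm(2, 11) = 22.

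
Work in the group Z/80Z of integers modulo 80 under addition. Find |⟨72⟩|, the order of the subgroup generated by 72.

In Z/80Z, the order of an element a is n/gcd(a, n).
gcd(72, 80) = 8, so |⟨72⟩| = 80/8 = 10.

10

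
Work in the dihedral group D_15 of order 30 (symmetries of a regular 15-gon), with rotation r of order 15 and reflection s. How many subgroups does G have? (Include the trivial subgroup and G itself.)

|G| = 30, so by Lagrange every subgroup order divides 30. Divisors: 1, 2, 3, 5, 6, 10, 15, 30.
Subgroups by order — order 1: 1; order 2: 15; order 3: 1; order 5: 1; order 6: 5; order 10: 3; order 15: 1; order 30: 1.
Total: 1 + 15 + 1 + 1 + 5 + 3 + 1 + 1 = 28.

28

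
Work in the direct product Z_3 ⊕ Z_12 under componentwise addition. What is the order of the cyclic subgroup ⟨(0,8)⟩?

3

The order of (0,8) in Z_3 × Z_12 is lcm(ord(0) in Z_3, ord(8) in Z_12).
ord(0) = 1 and ord(8) = 3, so |⟨(0,8)⟩| = lcm(1, 3) = 3.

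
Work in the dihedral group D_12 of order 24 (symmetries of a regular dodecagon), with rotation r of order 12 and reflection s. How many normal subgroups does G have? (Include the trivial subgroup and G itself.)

G has 34 subgroups. Checking conjugation-invariance by order — order 1: 1/1 normal; order 2: 1/13 normal; order 3: 1/1 normal; order 4: 1/7 normal; order 6: 1/5 normal; order 8: 0/3 normal; order 12: 3/3 normal; order 24: 1/1 normal.
Total normal subgroups: 9.

9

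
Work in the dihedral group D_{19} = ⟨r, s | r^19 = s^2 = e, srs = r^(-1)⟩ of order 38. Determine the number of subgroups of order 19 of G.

|G| = 38 and 19 | 38, so subgroups of order 19 are possible by Lagrange.
The subgroups of order 19 are: {e, r, r^2, r^3, r^4, r^5, r^6, r^7, r^8, r^9, r^10, r^11, r^12, r^13, r^14, r^15, r^16, r^17, r^18}.
So G has 1 subgroup of order 19.

1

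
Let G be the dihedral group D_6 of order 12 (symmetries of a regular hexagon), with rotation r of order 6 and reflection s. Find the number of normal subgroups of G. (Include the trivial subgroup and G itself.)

7

G has 16 subgroups. Checking conjugation-invariance by order — order 1: 1/1 normal; order 2: 1/7 normal; order 3: 1/1 normal; order 4: 0/3 normal; order 6: 3/3 normal; order 12: 1/1 normal.
Total normal subgroups: 7.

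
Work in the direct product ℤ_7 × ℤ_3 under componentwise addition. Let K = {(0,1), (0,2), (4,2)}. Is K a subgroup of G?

No

The identity (0,0) ∉ K, so K is not a subgroup.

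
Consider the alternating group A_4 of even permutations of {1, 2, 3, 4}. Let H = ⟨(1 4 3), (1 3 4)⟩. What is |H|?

3

|⟨(1 4 3)⟩| = 3 and |⟨(1 3 4)⟩| = 3, so |H| is a multiple of lcm(3, 3) = 3 and divides |G| = 12.
Closing under the operation: H = {e, (1 3 4), (1 4 3)}, so |H| = 3.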